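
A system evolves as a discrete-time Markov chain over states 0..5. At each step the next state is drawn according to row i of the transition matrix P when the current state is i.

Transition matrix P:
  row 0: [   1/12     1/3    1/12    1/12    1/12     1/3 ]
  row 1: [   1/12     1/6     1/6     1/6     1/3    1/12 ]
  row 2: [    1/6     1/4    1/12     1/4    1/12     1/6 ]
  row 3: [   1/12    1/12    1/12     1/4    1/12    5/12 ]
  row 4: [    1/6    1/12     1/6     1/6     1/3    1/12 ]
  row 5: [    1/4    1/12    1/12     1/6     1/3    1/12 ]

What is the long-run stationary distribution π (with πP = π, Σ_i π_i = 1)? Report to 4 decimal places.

Balance equations π_j = Σ_i π_i·P[i][j]:
  π_0 = 1/12·π_0 + 1/12·π_1 + 1/6·π_2 + 1/12·π_3 + 1/6·π_4 + 1/4·π_5
  π_1 = 1/3·π_0 + 1/6·π_1 + 1/4·π_2 + 1/12·π_3 + 1/12·π_4 + 1/12·π_5
  π_2 = 1/12·π_0 + 1/6·π_1 + 1/12·π_2 + 1/12·π_3 + 1/6·π_4 + 1/12·π_5
  π_3 = 1/12·π_0 + 1/6·π_1 + 1/4·π_2 + 1/4·π_3 + 1/6·π_4 + 1/6·π_5
  π_4 = 1/12·π_0 + 1/3·π_1 + 1/12·π_2 + 1/12·π_3 + 1/3·π_4 + 1/3·π_5
  normalize: π_0 + π_1 + π_2 + π_3 + π_4 + π_5 = 1
Solving the linear system gives exactly π = [845/5911, 18710/124131, 14222/124131, 22249/124131, 27823/124131, 7794/41377].

π = [0.1430, 0.1507, 0.1146, 0.1792, 0.2241, 0.1884]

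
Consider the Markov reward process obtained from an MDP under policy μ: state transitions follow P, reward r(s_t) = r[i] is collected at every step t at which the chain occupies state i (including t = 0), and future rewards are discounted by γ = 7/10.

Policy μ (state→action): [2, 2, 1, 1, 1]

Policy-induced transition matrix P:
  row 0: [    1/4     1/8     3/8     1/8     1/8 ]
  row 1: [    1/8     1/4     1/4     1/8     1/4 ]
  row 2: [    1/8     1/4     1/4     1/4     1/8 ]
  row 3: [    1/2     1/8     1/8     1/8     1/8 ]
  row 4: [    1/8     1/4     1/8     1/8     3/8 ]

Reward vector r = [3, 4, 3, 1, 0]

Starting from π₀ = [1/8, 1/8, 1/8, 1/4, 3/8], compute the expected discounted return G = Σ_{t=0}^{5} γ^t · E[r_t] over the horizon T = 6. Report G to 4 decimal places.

t=0: π = [0.1250, 0.1250, 0.1250, 0.2500, 0.3750], E[r] = 1.5000, γ^t·E[r] = 1.500000, running G = 1.500000
t=1: π = [0.2344, 0.2031, 0.1875, 0.1406, 0.2344], E[r] = 2.2188, γ^t·E[r] = 1.553125, running G = 3.053125
t=2: π = [0.2070, 0.2031, 0.2324, 0.1484, 0.2090], E[r] = 2.2793, γ^t·E[r] = 1.116855, running G = 4.169980
t=3: π = [0.2065, 0.2056, 0.2312, 0.1541, 0.2026], E[r] = 2.2896, γ^t·E[r] = 0.785316, running G = 4.955296
t=4: π = [0.2086, 0.2049, 0.2312, 0.1539, 0.2014], E[r] = 2.2931, γ^t·E[r] = 0.550564, running G = 5.505860
t=5: π = [0.2088, 0.2047, 0.2317, 0.1539, 0.2010], E[r] = 2.2940, γ^t·E[r] = 0.385556, running G = 5.891416

G = 5.8914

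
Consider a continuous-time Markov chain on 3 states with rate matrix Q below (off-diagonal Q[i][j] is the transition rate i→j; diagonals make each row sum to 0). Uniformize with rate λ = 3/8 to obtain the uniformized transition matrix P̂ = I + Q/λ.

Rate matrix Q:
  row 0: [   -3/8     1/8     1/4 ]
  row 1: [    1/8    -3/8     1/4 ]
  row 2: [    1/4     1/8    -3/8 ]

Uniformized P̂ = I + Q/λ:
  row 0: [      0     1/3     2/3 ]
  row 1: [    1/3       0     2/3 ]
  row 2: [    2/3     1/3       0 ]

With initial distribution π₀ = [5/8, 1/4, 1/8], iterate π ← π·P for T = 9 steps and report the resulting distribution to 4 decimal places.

t=0: π = [0.6250, 0.2500, 0.1250]
t=1: π = [0.1667, 0.2500, 0.5833]
t=2: π = [0.4722, 0.2500, 0.2778]
t=3: π = [0.2685, 0.2500, 0.4815]
t=4: π = [0.4043, 0.2500, 0.3457]
t=5: π = [0.3138, 0.2500, 0.4362]
t=6: π = [0.3741, 0.2500, 0.3759]
t=7: π = [0.3339, 0.2500, 0.4161]
t=8: π = [0.3607, 0.2500, 0.3893]
t=9: π = [0.3428, 0.2500, 0.4072]

π = [0.3428, 0.2500, 0.4072]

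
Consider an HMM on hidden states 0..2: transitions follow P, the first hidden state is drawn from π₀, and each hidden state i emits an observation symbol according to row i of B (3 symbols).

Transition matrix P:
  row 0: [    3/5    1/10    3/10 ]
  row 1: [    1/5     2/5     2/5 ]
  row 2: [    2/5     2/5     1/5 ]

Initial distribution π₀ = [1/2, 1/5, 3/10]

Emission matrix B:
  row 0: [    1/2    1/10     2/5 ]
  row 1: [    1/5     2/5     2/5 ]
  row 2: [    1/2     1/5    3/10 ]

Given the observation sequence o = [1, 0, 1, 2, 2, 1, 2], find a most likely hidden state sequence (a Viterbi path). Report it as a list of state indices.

path = [1, 2, 1, 1, 1, 1, 1]

t=0: δ = [5.000e-02, 8.000e-02, 6.000e-02]  (obs o_0=1)
t=1: δ = [1.500e-02, 6.400e-03, 1.600e-02]  ψ = [0, 1, 1]  (obs o_1=0)
t=2: δ = [9.000e-04, 2.560e-03, 9.000e-04]  ψ = [0, 2, 0]  (obs o_2=1)
t=3: δ = [2.160e-04, 4.096e-04, 3.072e-04]  ψ = [0, 1, 1]  (obs o_3=2)
t=4: δ = [5.184e-05, 6.554e-05, 4.915e-05]  ψ = [0, 1, 1]  (obs o_4=2)
t=5: δ = [3.110e-06, 1.049e-05, 5.243e-06]  ψ = [0, 1, 1]  (obs o_5=1)
t=6: δ = [8.389e-07, 1.678e-06, 1.258e-06]  ψ = [1, 1, 1]  (obs o_6=2)
backtrack: best end state = 1; path = [1, 2, 1, 1, 1, 1, 1]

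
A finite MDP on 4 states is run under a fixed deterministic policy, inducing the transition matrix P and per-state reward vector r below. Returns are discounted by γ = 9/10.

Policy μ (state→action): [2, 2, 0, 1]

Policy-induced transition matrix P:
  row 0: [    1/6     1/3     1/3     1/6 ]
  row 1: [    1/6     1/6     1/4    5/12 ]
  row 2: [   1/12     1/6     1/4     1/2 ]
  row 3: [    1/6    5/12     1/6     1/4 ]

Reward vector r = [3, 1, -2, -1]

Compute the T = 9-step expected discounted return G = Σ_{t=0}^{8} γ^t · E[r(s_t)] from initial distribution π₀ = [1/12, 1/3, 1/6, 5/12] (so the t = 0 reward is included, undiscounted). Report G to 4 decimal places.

G = -0.5881

t=0: π = [0.0833, 0.3333, 0.1667, 0.4167], E[r] = -0.1667, γ^t·E[r] = -0.166667, running G = -0.166667
t=1: π = [0.1528, 0.2847, 0.2222, 0.3403], E[r] = -0.0417, γ^t·E[r] = -0.037500, running G = -0.204167
t=2: π = [0.1481, 0.2772, 0.2344, 0.3403], E[r] = -0.0874, γ^t·E[r] = -0.070781, running G = -0.274948
t=3: π = [0.1471, 0.2764, 0.2340, 0.3424], E[r] = -0.0926, γ^t·E[r] = -0.067500, running G = -0.342448
t=4: π = [0.1472, 0.2768, 0.2337, 0.3423], E[r] = -0.0915, γ^t·E[r] = -0.060001, running G = -0.402449
t=5: π = [0.1472, 0.2768, 0.2337, 0.3423], E[r] = -0.0914, γ^t·E[r] = -0.053993, running G = -0.456442
t=6: π = [0.1472, 0.2768, 0.2337, 0.3423], E[r] = -0.0914, γ^t·E[r] = -0.048595, running G = -0.505037
t=7: π = [0.1472, 0.2768, 0.2337, 0.3423], E[r] = -0.0914, γ^t·E[r] = -0.043737, running G = -0.548774
t=8: π = [0.1472, 0.2768, 0.2337, 0.3423], E[r] = -0.0914, γ^t·E[r] = -0.039363, running G = -0.588137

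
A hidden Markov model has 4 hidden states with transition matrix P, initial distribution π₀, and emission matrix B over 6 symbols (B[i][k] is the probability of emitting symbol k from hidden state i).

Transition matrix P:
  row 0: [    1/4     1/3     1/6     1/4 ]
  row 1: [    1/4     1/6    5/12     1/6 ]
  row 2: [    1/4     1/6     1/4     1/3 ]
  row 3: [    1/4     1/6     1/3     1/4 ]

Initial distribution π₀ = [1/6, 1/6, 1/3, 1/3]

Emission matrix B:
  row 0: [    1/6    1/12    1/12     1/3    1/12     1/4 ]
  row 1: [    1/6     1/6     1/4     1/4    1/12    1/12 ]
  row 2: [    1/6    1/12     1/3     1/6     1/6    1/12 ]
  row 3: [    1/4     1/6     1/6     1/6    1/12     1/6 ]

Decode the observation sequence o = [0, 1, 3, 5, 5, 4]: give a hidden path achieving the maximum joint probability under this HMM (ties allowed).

t=0: δ = [2.778e-02, 2.778e-02, 5.556e-02, 8.333e-02]  (obs o_0=0)
t=1: δ = [1.736e-03, 2.315e-03, 2.315e-03, 3.472e-03]  ψ = [3, 3, 3, 3]  (obs o_1=1)
t=2: δ = [2.894e-04, 1.447e-04, 1.929e-04, 1.447e-04]  ψ = [3, 0, 3, 3]  (obs o_2=3)
t=3: δ = [1.808e-05, 8.038e-06, 5.023e-06, 1.206e-05]  ψ = [0, 0, 1, 0]  (obs o_3=5)
t=4: δ = [1.130e-06, 5.023e-07, 3.349e-07, 7.535e-07]  ψ = [0, 0, 3, 0]  (obs o_4=5)
t=5: δ = [2.355e-08, 3.140e-08, 4.186e-08, 2.355e-08]  ψ = [0, 0, 3, 0]  (obs o_5=4)
backtrack: best end state = 2; path = [3, 3, 0, 0, 3, 2]

path = [3, 3, 0, 0, 3, 2]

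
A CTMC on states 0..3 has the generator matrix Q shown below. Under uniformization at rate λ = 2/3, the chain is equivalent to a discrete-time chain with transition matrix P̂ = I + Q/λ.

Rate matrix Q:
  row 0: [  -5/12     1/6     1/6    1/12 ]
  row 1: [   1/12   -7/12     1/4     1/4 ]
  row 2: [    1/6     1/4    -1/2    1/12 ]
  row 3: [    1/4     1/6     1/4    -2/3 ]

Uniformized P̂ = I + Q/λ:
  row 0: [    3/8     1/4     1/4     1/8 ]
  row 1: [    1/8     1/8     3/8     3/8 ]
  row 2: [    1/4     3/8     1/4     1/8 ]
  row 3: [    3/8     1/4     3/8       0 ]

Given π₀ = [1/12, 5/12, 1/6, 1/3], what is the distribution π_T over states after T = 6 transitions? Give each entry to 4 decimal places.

π = [0.2732, 0.2559, 0.3030, 0.1680]

t=0: π = [0.0833, 0.4167, 0.1667, 0.3333]
t=1: π = [0.2500, 0.2188, 0.3438, 0.1875]
t=2: π = [0.2773, 0.2656, 0.3008, 0.1563]
t=3: π = [0.2710, 0.2544, 0.3027, 0.1719]
t=4: π = [0.2736, 0.2560, 0.3033, 0.1671]
t=5: π = [0.2731, 0.2559, 0.3029, 0.1681]
t=6: π = [0.2732, 0.2559, 0.3030, 0.1680]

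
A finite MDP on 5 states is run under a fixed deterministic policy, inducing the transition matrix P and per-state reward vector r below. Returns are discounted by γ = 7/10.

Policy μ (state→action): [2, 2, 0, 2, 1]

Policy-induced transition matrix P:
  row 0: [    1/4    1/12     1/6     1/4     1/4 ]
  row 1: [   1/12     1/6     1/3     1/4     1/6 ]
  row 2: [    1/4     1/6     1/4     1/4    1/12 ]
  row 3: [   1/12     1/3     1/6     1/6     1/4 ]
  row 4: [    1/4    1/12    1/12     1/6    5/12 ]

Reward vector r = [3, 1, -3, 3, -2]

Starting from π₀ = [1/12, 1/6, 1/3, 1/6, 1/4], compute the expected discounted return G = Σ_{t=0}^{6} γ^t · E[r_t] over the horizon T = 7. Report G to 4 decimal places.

t=0: π = [0.0833, 0.1667, 0.3333, 0.1667, 0.2500], E[r] = -0.5833, γ^t·E[r] = -0.583333, running G = -0.583333
t=1: π = [0.1944, 0.1667, 0.2014, 0.2153, 0.2222], E[r] = 0.3472, γ^t·E[r] = 0.243056, running G = -0.340278
t=2: π = [0.1863, 0.1678, 0.1927, 0.2135, 0.2396], E[r] = 0.3102, γ^t·E[r] = 0.151991, running G = -0.188287
t=3: π = [0.1864, 0.1668, 0.1907, 0.2122, 0.2438], E[r] = 0.3030, γ^t·E[r] = 0.103912, running G = -0.084375
t=4: π = [0.1868, 0.1662, 0.1900, 0.2120, 0.2450], E[r] = 0.3027, γ^t·E[r] = 0.072667, running G = -0.011707
t=5: π = [0.1870, 0.1660, 0.1898, 0.2119, 0.2453], E[r] = 0.3027, γ^t·E[r] = 0.050878, running G = 0.039171
t=6: π = [0.1870, 0.1660, 0.1897, 0.2119, 0.2454], E[r] = 0.3027, γ^t·E[r] = 0.035615, running G = 0.074786

G = 0.0748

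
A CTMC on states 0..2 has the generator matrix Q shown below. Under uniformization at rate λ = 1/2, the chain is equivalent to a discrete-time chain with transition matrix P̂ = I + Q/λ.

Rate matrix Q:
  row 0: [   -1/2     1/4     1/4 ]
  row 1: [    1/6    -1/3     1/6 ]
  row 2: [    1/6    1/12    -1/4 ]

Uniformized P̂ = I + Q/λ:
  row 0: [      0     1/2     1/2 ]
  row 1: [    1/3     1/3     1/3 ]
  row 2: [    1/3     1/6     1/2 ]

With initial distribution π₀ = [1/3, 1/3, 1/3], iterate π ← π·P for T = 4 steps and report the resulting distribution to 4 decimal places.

t=0: π = [0.3333, 0.3333, 0.3333]
t=1: π = [0.2222, 0.3333, 0.4444]
t=2: π = [0.2593, 0.2963, 0.4444]
t=3: π = [0.2469, 0.3025, 0.4506]
t=4: π = [0.2510, 0.2994, 0.4496]

π = [0.2510, 0.2994, 0.4496]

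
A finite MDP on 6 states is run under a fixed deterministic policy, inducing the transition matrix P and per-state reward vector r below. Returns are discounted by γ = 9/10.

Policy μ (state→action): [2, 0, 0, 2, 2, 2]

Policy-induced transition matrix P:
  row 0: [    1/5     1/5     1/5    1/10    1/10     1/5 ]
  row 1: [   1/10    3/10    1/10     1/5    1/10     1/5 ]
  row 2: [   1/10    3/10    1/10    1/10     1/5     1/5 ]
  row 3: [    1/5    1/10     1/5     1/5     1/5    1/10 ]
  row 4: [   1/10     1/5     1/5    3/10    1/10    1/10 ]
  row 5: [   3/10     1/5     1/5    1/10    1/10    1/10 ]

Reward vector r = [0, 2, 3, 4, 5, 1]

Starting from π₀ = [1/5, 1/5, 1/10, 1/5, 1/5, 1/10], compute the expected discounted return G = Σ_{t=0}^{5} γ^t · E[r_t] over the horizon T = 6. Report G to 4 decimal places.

G = 11.5189

t=0: π = [0.2000, 0.2000, 0.1000, 0.2000, 0.2000, 0.1000], E[r] = 2.6000, γ^t·E[r] = 2.600000, running G = 2.600000
t=1: π = [0.1600, 0.2100, 0.1700, 0.1800, 0.1300, 0.1500], E[r] = 2.4500, γ^t·E[r] = 2.205000, running G = 4.805000
t=2: π = [0.1640, 0.2200, 0.1620, 0.1650, 0.1350, 0.1540], E[r] = 2.4150, γ^t·E[r] = 1.956150, running G = 6.761150
t=3: π = [0.1637, 0.2217, 0.1618, 0.1655, 0.1327, 0.1546], E[r] = 2.4089, γ^t·E[r] = 1.756088, running G = 8.517238
t=4: π = [0.1638, 0.2218, 0.1617, 0.1653, 0.1327, 0.1547], E[r] = 2.4080, γ^t·E[r] = 1.579863, running G = 10.097101
t=5: π = [0.1639, 0.2218, 0.1617, 0.1653, 0.1327, 0.1547], E[r] = 2.4078, γ^t·E[r] = 1.421779, running G = 11.518880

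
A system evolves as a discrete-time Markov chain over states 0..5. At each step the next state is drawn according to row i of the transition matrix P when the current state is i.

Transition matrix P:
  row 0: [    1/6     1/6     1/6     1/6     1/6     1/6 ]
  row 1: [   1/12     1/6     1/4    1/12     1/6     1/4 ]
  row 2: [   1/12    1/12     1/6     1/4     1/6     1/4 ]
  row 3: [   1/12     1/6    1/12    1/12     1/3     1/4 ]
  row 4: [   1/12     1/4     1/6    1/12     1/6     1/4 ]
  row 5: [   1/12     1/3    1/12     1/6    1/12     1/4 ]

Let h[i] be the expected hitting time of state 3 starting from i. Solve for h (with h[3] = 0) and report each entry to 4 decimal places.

h = [6.6168, 7.1269, 6.0305, 0.0000, 7.2183, 6.7081]

First-step conditioning: h[3] = 0; for i ≠ 3, h[i] = 1 + Σ_k P[i][k]·h[k].
  h[0] = 1 + 1/6·h[0] + 1/6·h[1] + 1/6·h[2] + 1/6·h[4] + 1/6·h[5]
  h[1] = 1 + 1/12·h[0] + 1/6·h[1] + 1/4·h[2] + 1/6·h[4] + 1/4·h[5]
  h[2] = 1 + 1/12·h[0] + 1/12·h[1] + 1/6·h[2] + 1/6·h[4] + 1/4·h[5]
  h[4] = 1 + 1/12·h[0] + 1/4·h[1] + 1/6·h[2] + 1/6·h[4] + 1/4·h[5]
  h[5] = 1 + 1/12·h[0] + 1/3·h[1] + 1/12·h[2] + 1/12·h[4] + 1/4·h[5]
Solving the 5×5 linear system over states ≠ 3 gives exactly h = [2607/394, 1404/197, 1188/197, 0, 1422/197, 2643/394] (h[3] = 0 is the target).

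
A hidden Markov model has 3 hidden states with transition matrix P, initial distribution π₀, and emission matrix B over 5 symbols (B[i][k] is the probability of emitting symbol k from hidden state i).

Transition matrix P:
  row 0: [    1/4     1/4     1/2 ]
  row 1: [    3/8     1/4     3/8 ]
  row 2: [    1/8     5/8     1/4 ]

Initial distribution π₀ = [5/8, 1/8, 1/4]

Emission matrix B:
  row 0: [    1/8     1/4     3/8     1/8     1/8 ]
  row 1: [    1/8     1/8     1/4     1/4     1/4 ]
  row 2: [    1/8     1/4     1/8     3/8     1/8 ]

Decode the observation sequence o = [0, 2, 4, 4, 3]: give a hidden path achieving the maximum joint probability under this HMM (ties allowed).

t=0: δ = [7.812e-02, 1.562e-02, 3.125e-02]  (obs o_0=0)
t=1: δ = [7.324e-03, 4.883e-03, 4.883e-03]  ψ = [0, 0, 0]  (obs o_1=2)
t=2: δ = [2.289e-04, 7.629e-04, 4.578e-04]  ψ = [0, 2, 0]  (obs o_2=4)
t=3: δ = [3.576e-05, 7.153e-05, 3.576e-05]  ψ = [1, 2, 1]  (obs o_3=4)
t=4: δ = [3.353e-06, 5.588e-06, 1.006e-05]  ψ = [1, 2, 1]  (obs o_4=3)
backtrack: best end state = 2; path = [0, 0, 2, 1, 2]

path = [0, 0, 2, 1, 2]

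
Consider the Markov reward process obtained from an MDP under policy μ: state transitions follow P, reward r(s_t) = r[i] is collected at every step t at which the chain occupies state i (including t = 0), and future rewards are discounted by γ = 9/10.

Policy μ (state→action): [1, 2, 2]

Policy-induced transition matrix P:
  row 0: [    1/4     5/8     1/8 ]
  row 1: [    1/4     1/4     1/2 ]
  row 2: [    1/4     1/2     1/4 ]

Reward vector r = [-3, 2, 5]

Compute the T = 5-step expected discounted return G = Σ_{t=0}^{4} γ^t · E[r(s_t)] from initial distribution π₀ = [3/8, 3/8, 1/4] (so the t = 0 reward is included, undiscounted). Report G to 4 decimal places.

t=0: π = [0.3750, 0.3750, 0.2500], E[r] = 0.8750, γ^t·E[r] = 0.875000, running G = 0.875000
t=1: π = [0.2500, 0.4531, 0.2969], E[r] = 1.6406, γ^t·E[r] = 1.476563, running G = 2.351563
t=2: π = [0.2500, 0.4180, 0.3320], E[r] = 1.7461, γ^t·E[r] = 1.414336, running G = 3.765898
t=3: π = [0.2500, 0.4268, 0.3232], E[r] = 1.7197, γ^t·E[r] = 1.253681, running G = 5.019579
t=4: π = [0.2500, 0.4246, 0.3254], E[r] = 1.7263, γ^t·E[r] = 1.132637, running G = 6.152217

G = 6.1522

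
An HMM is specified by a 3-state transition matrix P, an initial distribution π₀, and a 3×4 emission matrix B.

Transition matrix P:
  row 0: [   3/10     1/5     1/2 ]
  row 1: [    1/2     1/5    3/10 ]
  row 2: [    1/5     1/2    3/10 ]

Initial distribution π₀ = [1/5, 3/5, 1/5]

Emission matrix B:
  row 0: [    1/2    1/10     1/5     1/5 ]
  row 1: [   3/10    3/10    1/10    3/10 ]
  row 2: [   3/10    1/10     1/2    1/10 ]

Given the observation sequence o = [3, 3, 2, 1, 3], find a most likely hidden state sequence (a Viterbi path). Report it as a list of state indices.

path = [1, 0, 2, 1, 0]

t=0: δ = [4.000e-02, 1.800e-01, 2.000e-02]  (obs o_0=3)
t=1: δ = [1.800e-02, 1.080e-02, 5.400e-03]  ψ = [1, 1, 1]  (obs o_1=3)
t=2: δ = [1.080e-03, 3.600e-04, 4.500e-03]  ψ = [0, 0, 0]  (obs o_2=2)
t=3: δ = [9.000e-05, 6.750e-04, 1.350e-04]  ψ = [2, 2, 2]  (obs o_3=1)
t=4: δ = [6.750e-05, 4.050e-05, 2.025e-05]  ψ = [1, 1, 1]  (obs o_4=3)
backtrack: best end state = 0; path = [1, 0, 2, 1, 0]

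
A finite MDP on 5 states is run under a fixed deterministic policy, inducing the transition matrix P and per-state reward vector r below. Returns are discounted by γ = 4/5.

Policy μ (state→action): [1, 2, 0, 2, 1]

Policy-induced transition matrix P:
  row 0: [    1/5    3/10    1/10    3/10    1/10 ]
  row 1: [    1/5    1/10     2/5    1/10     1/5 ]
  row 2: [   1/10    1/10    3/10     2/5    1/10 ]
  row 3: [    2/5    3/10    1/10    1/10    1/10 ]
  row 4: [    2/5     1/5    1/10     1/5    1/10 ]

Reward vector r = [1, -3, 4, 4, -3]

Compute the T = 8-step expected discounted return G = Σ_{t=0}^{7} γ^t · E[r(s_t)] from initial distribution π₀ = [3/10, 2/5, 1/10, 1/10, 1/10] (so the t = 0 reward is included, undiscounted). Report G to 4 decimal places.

t=0: π = [0.3000, 0.4000, 0.1000, 0.1000, 0.1000], E[r] = -0.4000, γ^t·E[r] = -0.400000, running G = -0.400000
t=1: π = [0.2300, 0.1900, 0.2400, 0.2000, 0.1400], E[r] = 1.0000, γ^t·E[r] = 0.800000, running G = 0.400000
t=2: π = [0.2440, 0.2000, 0.2050, 0.2320, 0.1190], E[r] = 1.0350, γ^t·E[r] = 0.662400, running G = 1.062400
t=3: π = [0.2497, 0.2071, 0.2010, 0.2222, 0.1200], E[r] = 0.9612, γ^t·E[r] = 0.492134, running G = 1.554534
t=4: π = [0.2483, 0.2064, 0.2023, 0.2222, 0.1207], E[r] = 0.9654, γ^t·E[r] = 0.395407, running G = 1.949942
t=5: π = [0.2484, 0.2062, 0.2024, 0.2224, 0.1206], E[r] = 0.9672, γ^t·E[r] = 0.316917, running G = 2.266859
t=6: π = [0.2484, 0.2062, 0.2023, 0.2224, 0.1206], E[r] = 0.9670, γ^t·E[r] = 0.253487, running G = 2.520346
t=7: π = [0.2484, 0.2062, 0.2023, 0.2224, 0.1206], E[r] = 0.9669, γ^t·E[r] = 0.202776, running G = 2.723123

G = 2.7231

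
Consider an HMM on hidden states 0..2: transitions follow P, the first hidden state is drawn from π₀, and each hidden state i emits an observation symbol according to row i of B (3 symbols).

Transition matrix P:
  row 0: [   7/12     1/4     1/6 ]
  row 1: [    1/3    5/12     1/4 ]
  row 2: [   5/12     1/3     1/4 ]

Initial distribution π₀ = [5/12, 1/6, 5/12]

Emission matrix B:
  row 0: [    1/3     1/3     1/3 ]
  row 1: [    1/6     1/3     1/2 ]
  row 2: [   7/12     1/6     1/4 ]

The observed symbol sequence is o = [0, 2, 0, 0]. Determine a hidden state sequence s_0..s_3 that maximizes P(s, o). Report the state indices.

path = [2, 0, 0, 0]

t=0: δ = [1.389e-01, 2.778e-02, 2.431e-01]  (obs o_0=0)
t=1: δ = [3.376e-02, 4.051e-02, 1.519e-02]  ψ = [2, 2, 2]  (obs o_1=2)
t=2: δ = [6.564e-03, 2.813e-03, 5.908e-03]  ψ = [0, 1, 1]  (obs o_2=0)
t=3: δ = [1.276e-03, 3.282e-04, 8.615e-04]  ψ = [0, 2, 2]  (obs o_3=0)
backtrack: best end state = 0; path = [2, 0, 0, 0]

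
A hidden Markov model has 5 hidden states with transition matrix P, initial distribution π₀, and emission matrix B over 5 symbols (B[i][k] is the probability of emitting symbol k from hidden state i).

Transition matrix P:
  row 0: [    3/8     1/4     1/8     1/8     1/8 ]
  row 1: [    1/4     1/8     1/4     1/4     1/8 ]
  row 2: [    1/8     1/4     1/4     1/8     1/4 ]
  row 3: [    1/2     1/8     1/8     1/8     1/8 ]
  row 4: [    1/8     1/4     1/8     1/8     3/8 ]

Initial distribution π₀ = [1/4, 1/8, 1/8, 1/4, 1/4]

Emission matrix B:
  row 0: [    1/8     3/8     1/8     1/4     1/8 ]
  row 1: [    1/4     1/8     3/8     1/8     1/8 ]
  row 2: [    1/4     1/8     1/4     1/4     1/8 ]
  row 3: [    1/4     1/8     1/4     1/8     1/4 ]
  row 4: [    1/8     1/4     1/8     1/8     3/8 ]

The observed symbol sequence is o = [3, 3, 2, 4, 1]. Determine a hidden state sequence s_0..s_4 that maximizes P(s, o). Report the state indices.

t=0: δ = [6.250e-02, 1.562e-02, 3.125e-02, 3.125e-02, 3.125e-02]  (obs o_0=3)
t=1: δ = [5.859e-03, 1.953e-03, 1.953e-03, 9.766e-04, 1.465e-03]  ψ = [0, 0, 0, 0, 4]  (obs o_1=3)
t=2: δ = [2.747e-04, 5.493e-04, 1.831e-04, 1.831e-04, 9.155e-05]  ψ = [0, 0, 0, 0, 0]  (obs o_2=2)
t=3: δ = [1.717e-05, 8.583e-06, 1.717e-05, 3.433e-05, 2.575e-05]  ψ = [1, 0, 1, 1, 1]  (obs o_3=4)
t=4: δ = [6.437e-06, 8.047e-07, 5.364e-07, 5.364e-07, 2.414e-06]  ψ = [3, 4, 2, 3, 4]  (obs o_4=1)
backtrack: best end state = 0; path = [0, 0, 1, 3, 0]

path = [0, 0, 1, 3, 0]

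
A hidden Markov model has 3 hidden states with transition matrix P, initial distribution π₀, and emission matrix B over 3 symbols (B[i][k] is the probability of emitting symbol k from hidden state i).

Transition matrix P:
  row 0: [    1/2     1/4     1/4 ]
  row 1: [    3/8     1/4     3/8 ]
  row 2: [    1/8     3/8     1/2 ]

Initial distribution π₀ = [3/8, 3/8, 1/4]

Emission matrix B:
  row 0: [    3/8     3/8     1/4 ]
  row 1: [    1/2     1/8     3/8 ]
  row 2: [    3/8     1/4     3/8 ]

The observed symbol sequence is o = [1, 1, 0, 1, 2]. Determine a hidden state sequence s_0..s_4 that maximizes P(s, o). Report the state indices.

t=0: δ = [1.406e-01, 4.688e-02, 6.250e-02]  (obs o_0=1)
t=1: δ = [2.637e-02, 4.395e-03, 8.789e-03]  ψ = [0, 0, 0]  (obs o_1=1)
t=2: δ = [4.944e-03, 3.296e-03, 2.472e-03]  ψ = [0, 0, 0]  (obs o_2=0)
t=3: δ = [9.270e-04, 1.545e-04, 3.090e-04]  ψ = [0, 0, 0]  (obs o_3=1)
t=4: δ = [1.159e-04, 8.690e-05, 8.690e-05]  ψ = [0, 0, 0]  (obs o_4=2)
backtrack: best end state = 0; path = [0, 0, 0, 0, 0]

path = [0, 0, 0, 0, 0]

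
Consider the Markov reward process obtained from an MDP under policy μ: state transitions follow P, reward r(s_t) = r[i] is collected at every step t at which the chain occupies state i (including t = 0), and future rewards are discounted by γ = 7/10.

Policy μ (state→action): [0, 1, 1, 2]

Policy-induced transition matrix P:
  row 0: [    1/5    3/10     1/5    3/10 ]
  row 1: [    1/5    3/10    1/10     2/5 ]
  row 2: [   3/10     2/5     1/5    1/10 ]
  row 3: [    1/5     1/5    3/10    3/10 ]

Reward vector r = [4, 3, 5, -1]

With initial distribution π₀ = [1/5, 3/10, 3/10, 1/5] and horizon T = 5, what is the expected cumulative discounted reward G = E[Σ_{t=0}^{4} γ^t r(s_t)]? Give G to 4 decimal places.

t=0: π = [0.2000, 0.3000, 0.3000, 0.2000], E[r] = 3.0000, γ^t·E[r] = 3.000000, running G = 3.000000
t=1: π = [0.2300, 0.3100, 0.1900, 0.2700], E[r] = 2.5300, γ^t·E[r] = 1.771000, running G = 4.771000
t=2: π = [0.2190, 0.2920, 0.1960, 0.2930], E[r] = 2.4390, γ^t·E[r] = 1.195110, running G = 5.966110
t=3: π = [0.2196, 0.2903, 0.2001, 0.2900], E[r] = 2.4598, γ^t·E[r] = 0.843711, running G = 6.809821
t=4: π = [0.2200, 0.2910, 0.2000, 0.2890], E[r] = 2.4639, γ^t·E[r] = 0.591585, running G = 7.401406

G = 7.4014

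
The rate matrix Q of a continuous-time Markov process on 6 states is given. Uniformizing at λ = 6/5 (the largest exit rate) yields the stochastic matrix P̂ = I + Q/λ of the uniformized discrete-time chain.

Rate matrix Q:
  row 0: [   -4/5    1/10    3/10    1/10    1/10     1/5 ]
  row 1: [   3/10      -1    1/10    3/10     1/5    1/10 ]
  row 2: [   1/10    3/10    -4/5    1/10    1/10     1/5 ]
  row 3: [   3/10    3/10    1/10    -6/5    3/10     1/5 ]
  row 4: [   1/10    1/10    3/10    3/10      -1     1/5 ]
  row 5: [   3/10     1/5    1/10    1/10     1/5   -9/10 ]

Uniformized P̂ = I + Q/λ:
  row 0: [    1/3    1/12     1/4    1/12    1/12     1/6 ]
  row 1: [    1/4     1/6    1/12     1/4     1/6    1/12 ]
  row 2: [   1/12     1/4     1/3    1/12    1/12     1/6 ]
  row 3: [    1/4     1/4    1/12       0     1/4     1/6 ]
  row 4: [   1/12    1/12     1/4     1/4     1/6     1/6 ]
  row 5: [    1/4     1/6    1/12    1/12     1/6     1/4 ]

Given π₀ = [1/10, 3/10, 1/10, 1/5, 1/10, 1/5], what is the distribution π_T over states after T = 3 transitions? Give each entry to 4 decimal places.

π = [0.2129, 0.1624, 0.1901, 0.1233, 0.1440, 0.1674]

t=0: π = [0.1000, 0.3000, 0.1000, 0.2000, 0.1000, 0.2000]
t=1: π = [0.2250, 0.1750, 0.1417, 0.1333, 0.1667, 0.1583]
t=2: π = [0.2174, 0.1569, 0.1840, 0.1292, 0.1472, 0.1653]
t=3: π = [0.2129, 0.1624, 0.1901, 0.1233, 0.1440, 0.1674]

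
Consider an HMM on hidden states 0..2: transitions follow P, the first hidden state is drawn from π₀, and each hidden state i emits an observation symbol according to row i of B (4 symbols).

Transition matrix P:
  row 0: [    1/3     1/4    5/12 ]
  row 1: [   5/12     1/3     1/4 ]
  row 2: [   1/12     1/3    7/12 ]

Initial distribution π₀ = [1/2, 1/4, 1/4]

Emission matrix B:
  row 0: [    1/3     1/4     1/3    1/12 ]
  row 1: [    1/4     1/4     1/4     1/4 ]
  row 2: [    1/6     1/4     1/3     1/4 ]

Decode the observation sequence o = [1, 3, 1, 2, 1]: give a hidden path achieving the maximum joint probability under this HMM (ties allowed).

t=0: δ = [1.250e-01, 6.250e-02, 6.250e-02]  (obs o_0=1)
t=1: δ = [3.472e-03, 7.812e-03, 1.302e-02]  ψ = [0, 0, 0]  (obs o_1=3)
t=2: δ = [8.138e-04, 1.085e-03, 1.899e-03]  ψ = [1, 2, 2]  (obs o_2=1)
t=3: δ = [1.507e-04, 1.582e-04, 3.692e-04]  ψ = [1, 2, 2]  (obs o_3=2)
t=4: δ = [1.648e-05, 3.077e-05, 5.385e-05]  ψ = [1, 2, 2]  (obs o_4=1)
backtrack: best end state = 2; path = [0, 2, 2, 2, 2]

path = [0, 2, 2, 2, 2]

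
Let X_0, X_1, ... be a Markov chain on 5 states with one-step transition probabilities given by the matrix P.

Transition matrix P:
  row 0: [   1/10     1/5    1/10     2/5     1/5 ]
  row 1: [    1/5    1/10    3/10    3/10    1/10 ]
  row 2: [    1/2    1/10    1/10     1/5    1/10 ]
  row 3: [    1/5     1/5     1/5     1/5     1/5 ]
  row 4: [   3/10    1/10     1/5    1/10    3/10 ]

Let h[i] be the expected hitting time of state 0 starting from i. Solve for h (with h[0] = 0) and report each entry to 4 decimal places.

h = [0.0000, 3.5605, 2.6662, 3.6104, 3.2148]

First-step conditioning: h[0] = 0; for i ≠ 0, h[i] = 1 + Σ_k P[i][k]·h[k].
  h[1] = 1 + 1/10·h[1] + 3/10·h[2] + 3/10·h[3] + 1/10·h[4]
  h[2] = 1 + 1/10·h[1] + 1/10·h[2] + 1/5·h[3] + 1/10·h[4]
  h[3] = 1 + 1/5·h[1] + 1/5·h[2] + 1/5·h[3] + 1/5·h[4]
  h[4] = 1 + 1/10·h[1] + 1/5·h[2] + 1/10·h[3] + 3/10·h[4]
Solving the 4×4 linear system over states ≠ 0 gives exactly h = [0, 5355/1504, 2005/752, 2715/752, 4835/1504] (h[0] = 0 is the target).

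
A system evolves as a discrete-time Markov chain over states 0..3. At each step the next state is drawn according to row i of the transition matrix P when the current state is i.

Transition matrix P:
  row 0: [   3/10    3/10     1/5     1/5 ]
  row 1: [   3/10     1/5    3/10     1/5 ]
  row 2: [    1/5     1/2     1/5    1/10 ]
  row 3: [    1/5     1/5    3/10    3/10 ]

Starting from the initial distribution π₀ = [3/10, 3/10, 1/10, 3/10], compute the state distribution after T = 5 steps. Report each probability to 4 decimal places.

π = [0.2556, 0.3004, 0.2495, 0.1945]

t=0: π = [0.3000, 0.3000, 0.1000, 0.3000]
t=1: π = [0.2600, 0.2600, 0.2600, 0.2200]
t=2: π = [0.2520, 0.3040, 0.2480, 0.1960]
t=3: π = [0.2556, 0.2996, 0.2500, 0.1948]
t=4: π = [0.2555, 0.3006, 0.2494, 0.1945]
t=5: π = [0.2556, 0.3004, 0.2495, 0.1945]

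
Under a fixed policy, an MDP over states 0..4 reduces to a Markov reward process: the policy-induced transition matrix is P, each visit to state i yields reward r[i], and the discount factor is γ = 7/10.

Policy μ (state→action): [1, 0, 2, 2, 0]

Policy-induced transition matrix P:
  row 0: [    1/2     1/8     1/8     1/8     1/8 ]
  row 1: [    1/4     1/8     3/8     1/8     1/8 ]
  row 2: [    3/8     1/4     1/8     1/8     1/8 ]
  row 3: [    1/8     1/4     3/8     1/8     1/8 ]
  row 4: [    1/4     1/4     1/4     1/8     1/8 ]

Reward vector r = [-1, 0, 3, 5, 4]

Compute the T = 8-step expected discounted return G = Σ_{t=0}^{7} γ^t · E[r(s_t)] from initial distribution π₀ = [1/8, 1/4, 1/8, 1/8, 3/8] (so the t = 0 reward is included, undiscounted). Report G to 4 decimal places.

t=0: π = [0.1250, 0.2500, 0.1250, 0.1250, 0.3750], E[r] = 2.3750, γ^t·E[r] = 2.375000, running G = 2.375000
t=1: π = [0.2813, 0.2031, 0.2656, 0.1250, 0.1250], E[r] = 1.6406, γ^t·E[r] = 1.148438, running G = 3.523438
t=2: π = [0.3379, 0.1895, 0.2227, 0.1250, 0.1250], E[r] = 1.4551, γ^t·E[r] = 0.712988, running G = 4.236426
t=3: π = [0.3467, 0.1841, 0.2192, 0.1250, 0.1250], E[r] = 1.4360, γ^t·E[r] = 0.492560, running G = 4.728986
t=4: π = [0.3484, 0.1837, 0.2179, 0.1250, 0.1250], E[r] = 1.4302, γ^t·E[r] = 0.343400, running G = 5.072386
t=5: π = [0.3487, 0.1835, 0.2178, 0.1250, 0.1250], E[r] = 1.4296, γ^t·E[r] = 0.240280, running G = 5.312666
t=6: π = [0.3488, 0.1835, 0.2177, 0.1250, 0.1250], E[r] = 1.4295, γ^t·E[r] = 0.168175, running G = 5.480840
t=7: π = [0.3488, 0.1835, 0.2177, 0.1250, 0.1250], E[r] = 1.4294, γ^t·E[r] = 0.117721, running G = 5.598561

G = 5.5986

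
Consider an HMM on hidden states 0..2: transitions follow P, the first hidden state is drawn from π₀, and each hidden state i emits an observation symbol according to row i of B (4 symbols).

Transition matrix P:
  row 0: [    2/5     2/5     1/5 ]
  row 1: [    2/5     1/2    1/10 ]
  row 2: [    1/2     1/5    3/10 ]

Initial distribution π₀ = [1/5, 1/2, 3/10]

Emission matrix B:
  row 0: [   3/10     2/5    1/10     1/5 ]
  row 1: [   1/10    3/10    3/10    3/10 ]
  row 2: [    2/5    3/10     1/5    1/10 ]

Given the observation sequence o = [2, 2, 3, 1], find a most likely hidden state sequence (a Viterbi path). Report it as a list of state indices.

path = [1, 1, 1, 0]

t=0: δ = [2.000e-02, 1.500e-01, 6.000e-02]  (obs o_0=2)
t=1: δ = [6.000e-03, 2.250e-02, 3.600e-03]  ψ = [1, 1, 2]  (obs o_1=2)
t=2: δ = [1.800e-03, 3.375e-03, 2.250e-04]  ψ = [1, 1, 1]  (obs o_2=3)
t=3: δ = [5.400e-04, 5.062e-04, 1.080e-04]  ψ = [1, 1, 0]  (obs o_3=1)
backtrack: best end state = 0; path = [1, 1, 1, 0]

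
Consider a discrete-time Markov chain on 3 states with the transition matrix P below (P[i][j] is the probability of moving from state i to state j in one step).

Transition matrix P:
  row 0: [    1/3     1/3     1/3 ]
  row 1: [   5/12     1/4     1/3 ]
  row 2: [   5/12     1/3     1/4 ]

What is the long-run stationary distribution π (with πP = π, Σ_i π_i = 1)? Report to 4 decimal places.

π = [0.3846, 0.3077, 0.3077]

Balance equations π_j = Σ_i π_i·P[i][j]:
  π_0 = 1/3·π_0 + 5/12·π_1 + 5/12·π_2
  π_1 = 1/3·π_0 + 1/4·π_1 + 1/3·π_2
  normalize: π_0 + π_1 + π_2 = 1
Solving the linear system gives exactly π = [5/13, 4/13, 4/13].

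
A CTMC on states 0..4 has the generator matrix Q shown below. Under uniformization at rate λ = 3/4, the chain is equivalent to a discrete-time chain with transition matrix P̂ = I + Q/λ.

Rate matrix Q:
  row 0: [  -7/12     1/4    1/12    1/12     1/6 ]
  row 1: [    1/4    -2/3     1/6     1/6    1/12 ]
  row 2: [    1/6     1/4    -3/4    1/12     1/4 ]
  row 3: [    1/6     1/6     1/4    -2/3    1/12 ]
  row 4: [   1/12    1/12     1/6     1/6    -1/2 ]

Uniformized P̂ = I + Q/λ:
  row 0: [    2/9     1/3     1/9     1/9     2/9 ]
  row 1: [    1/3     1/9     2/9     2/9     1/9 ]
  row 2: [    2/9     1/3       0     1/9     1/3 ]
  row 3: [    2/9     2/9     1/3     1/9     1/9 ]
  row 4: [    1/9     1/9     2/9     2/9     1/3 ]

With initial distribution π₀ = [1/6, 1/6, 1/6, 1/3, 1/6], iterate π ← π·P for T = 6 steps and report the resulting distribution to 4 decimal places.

π = [0.2214, 0.2173, 0.1763, 0.1602, 0.2248]

t=0: π = [0.1667, 0.1667, 0.1667, 0.3333, 0.1667]
t=1: π = [0.2222, 0.2222, 0.2037, 0.1481, 0.2037]
t=2: π = [0.2243, 0.2222, 0.1687, 0.1584, 0.2263]
t=3: π = [0.2218, 0.2160, 0.1774, 0.1610, 0.2238]
t=4: π = [0.2214, 0.2177, 0.1760, 0.1600, 0.2249]
t=5: π = [0.2214, 0.2172, 0.1763, 0.1603, 0.2248]
t=6: π = [0.2214, 0.2173, 0.1763, 0.1602, 0.2248]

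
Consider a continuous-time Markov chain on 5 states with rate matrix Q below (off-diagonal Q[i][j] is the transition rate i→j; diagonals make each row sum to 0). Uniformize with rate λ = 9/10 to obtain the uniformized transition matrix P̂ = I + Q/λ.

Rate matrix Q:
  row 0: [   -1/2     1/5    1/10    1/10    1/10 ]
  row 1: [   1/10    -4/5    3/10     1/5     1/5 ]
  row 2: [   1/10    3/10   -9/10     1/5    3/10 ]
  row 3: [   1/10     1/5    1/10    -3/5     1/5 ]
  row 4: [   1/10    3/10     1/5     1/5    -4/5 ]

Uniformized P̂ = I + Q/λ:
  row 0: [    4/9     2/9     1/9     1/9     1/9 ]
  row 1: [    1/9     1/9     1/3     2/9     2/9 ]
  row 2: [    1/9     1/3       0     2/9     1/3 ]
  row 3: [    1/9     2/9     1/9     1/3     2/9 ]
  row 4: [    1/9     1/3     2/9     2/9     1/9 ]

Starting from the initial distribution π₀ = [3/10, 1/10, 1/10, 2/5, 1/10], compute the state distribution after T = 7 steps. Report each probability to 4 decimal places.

t=0: π = [0.3000, 0.1000, 0.1000, 0.4000, 0.1000]
t=1: π = [0.2111, 0.2333, 0.1333, 0.2333, 0.1889]
t=2: π = [0.1815, 0.2321, 0.1691, 0.2247, 0.1926]
t=3: π = [0.1716, 0.2366, 0.1653, 0.2270, 0.1995]
t=4: π = [0.1683, 0.2365, 0.1675, 0.2284, 0.1994]
t=5: π = [0.1672, 0.2367, 0.1672, 0.2289, 0.2000]
t=6: π = [0.1668, 0.2367, 0.1674, 0.2291, 0.2000]
t=7: π = [0.1667, 0.2367, 0.1673, 0.2291, 0.2001]

π = [0.1667, 0.2367, 0.1673, 0.2291, 0.2001]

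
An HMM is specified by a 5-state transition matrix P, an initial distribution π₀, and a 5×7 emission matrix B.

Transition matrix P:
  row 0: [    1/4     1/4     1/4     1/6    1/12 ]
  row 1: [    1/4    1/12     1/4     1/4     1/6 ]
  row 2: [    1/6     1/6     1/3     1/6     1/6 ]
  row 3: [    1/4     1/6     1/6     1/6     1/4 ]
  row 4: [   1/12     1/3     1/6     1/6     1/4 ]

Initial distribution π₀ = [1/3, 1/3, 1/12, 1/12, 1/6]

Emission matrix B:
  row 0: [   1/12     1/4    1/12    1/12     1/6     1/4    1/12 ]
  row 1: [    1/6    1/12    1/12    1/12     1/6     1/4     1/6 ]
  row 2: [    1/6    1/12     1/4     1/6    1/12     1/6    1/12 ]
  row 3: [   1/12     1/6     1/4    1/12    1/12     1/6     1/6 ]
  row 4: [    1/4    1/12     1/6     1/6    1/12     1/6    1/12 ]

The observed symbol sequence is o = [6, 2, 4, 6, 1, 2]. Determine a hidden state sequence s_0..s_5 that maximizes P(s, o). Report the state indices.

path = [1, 3, 0, 1, 0, 2]

t=0: δ = [2.778e-02, 5.556e-02, 6.944e-03, 1.389e-02, 1.389e-02]  (obs o_0=6)
t=1: δ = [1.157e-03, 5.787e-04, 3.472e-03, 3.472e-03, 1.543e-03]  ψ = [1, 0, 1, 1, 1]  (obs o_1=2)
t=2: δ = [1.447e-04, 9.645e-05, 9.645e-05, 4.823e-05, 7.234e-05]  ψ = [3, 2, 2, 2, 3]  (obs o_2=4)
t=3: δ = [3.014e-06, 6.028e-06, 3.014e-06, 4.019e-06, 1.507e-06]  ψ = [0, 0, 0, 0, 4]  (obs o_3=6)
t=4: δ = [3.768e-07, 6.279e-08, 1.256e-07, 2.512e-07, 8.372e-08]  ψ = [1, 0, 1, 1, 1]  (obs o_4=1)
t=5: δ = [7.849e-09, 7.849e-09, 2.355e-08, 1.570e-08, 1.047e-08]  ψ = [0, 0, 0, 0, 3]  (obs o_5=2)
backtrack: best end state = 2; path = [1, 3, 0, 1, 0, 2]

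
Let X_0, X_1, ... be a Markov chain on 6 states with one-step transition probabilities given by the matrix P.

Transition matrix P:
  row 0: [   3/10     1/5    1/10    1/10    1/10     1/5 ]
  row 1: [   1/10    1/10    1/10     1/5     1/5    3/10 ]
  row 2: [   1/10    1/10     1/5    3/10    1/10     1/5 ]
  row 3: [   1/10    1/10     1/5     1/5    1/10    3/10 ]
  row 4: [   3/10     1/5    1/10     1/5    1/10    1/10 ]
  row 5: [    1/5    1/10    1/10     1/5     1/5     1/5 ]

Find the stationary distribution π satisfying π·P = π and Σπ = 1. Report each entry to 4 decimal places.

Balance equations π_j = Σ_i π_i·P[i][j]:
  π_0 = 3/10·π_0 + 1/10·π_1 + 1/10·π_2 + 1/10·π_3 + 3/10·π_4 + 1/5·π_5
  π_1 = 1/5·π_0 + 1/10·π_1 + 1/10·π_2 + 1/10·π_3 + 1/5·π_4 + 1/10·π_5
  π_2 = 1/10·π_0 + 1/10·π_1 + 1/5·π_2 + 1/5·π_3 + 1/10·π_4 + 1/10·π_5
  π_3 = 1/10·π_0 + 1/5·π_1 + 3/10·π_2 + 1/5·π_3 + 1/5·π_4 + 1/5·π_5
  π_4 = 1/10·π_0 + 1/5·π_1 + 1/10·π_2 + 1/10·π_3 + 1/10·π_4 + 1/5·π_5
  normalize: π_0 + π_1 + π_2 + π_3 + π_4 + π_5 = 1
Solving the linear system gives exactly π = [8257/44350, 586/4435, 5887/44350, 8633/44350, 5993/44350, 972/4435].

π = [0.1862, 0.1321, 0.1327, 0.1947, 0.1351, 0.2192]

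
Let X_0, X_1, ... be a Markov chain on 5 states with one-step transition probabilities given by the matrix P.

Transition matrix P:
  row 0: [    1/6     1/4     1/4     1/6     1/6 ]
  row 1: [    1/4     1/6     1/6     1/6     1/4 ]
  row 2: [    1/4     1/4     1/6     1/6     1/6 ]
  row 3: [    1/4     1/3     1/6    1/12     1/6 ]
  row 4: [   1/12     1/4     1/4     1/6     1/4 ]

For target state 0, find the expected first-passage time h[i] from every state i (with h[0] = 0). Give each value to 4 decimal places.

First-step conditioning: h[0] = 0; for i ≠ 0, h[i] = 1 + Σ_k P[i][k]·h[k].
  h[1] = 1 + 1/6·h[1] + 1/6·h[2] + 1/6·h[3] + 1/4·h[4]
  h[2] = 1 + 1/4·h[1] + 1/6·h[2] + 1/6·h[3] + 1/6·h[4]
  h[3] = 1 + 1/3·h[1] + 1/6·h[2] + 1/12·h[3] + 1/6·h[4]
  h[4] = 1 + 1/4·h[1] + 1/4·h[2] + 1/6·h[3] + 1/4·h[4]
Solving the 4×4 linear system over states ≠ 0 gives exactly h = [0, 22620/4819, 22308/4819, 22332/4819, 26364/4819] (h[0] = 0 is the target).

h = [0.0000, 4.6939, 4.6292, 4.6342, 5.4708]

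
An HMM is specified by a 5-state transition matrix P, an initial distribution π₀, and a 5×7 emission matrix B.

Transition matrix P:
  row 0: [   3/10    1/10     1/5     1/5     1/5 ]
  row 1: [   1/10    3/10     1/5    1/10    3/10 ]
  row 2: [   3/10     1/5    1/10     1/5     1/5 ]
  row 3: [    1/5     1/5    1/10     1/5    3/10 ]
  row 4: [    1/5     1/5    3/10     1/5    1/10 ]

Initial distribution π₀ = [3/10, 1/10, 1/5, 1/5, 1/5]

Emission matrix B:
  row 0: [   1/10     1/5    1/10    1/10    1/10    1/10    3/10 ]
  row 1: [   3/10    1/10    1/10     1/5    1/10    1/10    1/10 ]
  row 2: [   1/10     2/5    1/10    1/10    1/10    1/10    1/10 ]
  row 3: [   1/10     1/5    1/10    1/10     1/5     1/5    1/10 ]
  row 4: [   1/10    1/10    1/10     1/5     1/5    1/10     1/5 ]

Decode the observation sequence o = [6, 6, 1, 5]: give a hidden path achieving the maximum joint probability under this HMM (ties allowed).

t=0: δ = [9.000e-02, 1.000e-02, 2.000e-02, 2.000e-02, 4.000e-02]  (obs o_0=6)
t=1: δ = [8.100e-03, 9.000e-04, 1.800e-03, 1.800e-03, 3.600e-03]  ψ = [0, 0, 0, 0, 0]  (obs o_1=6)
t=2: δ = [4.860e-04, 8.100e-05, 6.480e-04, 3.240e-04, 1.620e-04]  ψ = [0, 0, 0, 0, 0]  (obs o_2=1)
t=3: δ = [1.944e-05, 1.296e-05, 9.720e-06, 2.592e-05, 1.296e-05]  ψ = [2, 2, 0, 2, 2]  (obs o_3=5)
backtrack: best end state = 3; path = [0, 0, 2, 3]

path = [0, 0, 2, 3]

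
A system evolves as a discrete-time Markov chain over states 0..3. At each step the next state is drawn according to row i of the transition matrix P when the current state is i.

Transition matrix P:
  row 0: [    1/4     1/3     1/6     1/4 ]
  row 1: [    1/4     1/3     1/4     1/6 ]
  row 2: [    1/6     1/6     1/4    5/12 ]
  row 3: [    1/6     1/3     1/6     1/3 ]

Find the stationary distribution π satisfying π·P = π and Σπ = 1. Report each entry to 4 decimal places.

Balance equations π_j = Σ_i π_i·P[i][j]:
  π_0 = 1/4·π_0 + 1/4·π_1 + 1/6·π_2 + 1/6·π_3
  π_1 = 1/3·π_0 + 1/3·π_1 + 1/6·π_2 + 1/3·π_3
  π_2 = 1/6·π_0 + 1/4·π_1 + 1/4·π_2 + 1/6·π_3
  normalize: π_0 + π_1 + π_2 + π_3 = 1
Solving the linear system gives exactly π = [14/67, 20/67, 14/67, 19/67].

π = [0.2090, 0.2985, 0.2090, 0.2836]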